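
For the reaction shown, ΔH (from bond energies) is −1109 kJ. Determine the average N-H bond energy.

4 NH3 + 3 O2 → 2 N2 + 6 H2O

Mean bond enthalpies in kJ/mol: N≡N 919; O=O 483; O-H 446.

Let D be the N-H bond energy.
Σ(broken) = 12×D + 3×483 = 1449 + 12D
Σ(formed) = 2×919 + 12×446 = 7190
ΔH = Σ(broken) − Σ(formed) = (1449 + 12D) − (7190) = −5741 + 12D
Setting this equal to −1109 kJ gives 12D = 4632, so D = 386 kJ/mol.

D(N-H) ≈ 386 kJ/mol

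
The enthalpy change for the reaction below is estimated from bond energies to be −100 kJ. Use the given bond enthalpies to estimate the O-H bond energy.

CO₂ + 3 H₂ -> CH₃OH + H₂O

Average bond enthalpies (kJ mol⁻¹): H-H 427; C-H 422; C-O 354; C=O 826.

Let D be the O-H bond energy.
Σ(broken) = 2×826 + 3×427 = 2933
Σ(formed) = 3×422 + 1×354 + 3×D = 1620 + 3D
ΔH = Σ(broken) − Σ(formed) = (2933) − (1620 + 3D) = +1313 − 3D
Setting this equal to −100 kJ gives 3D = 1413, so D = 471 kJ/mol.

D(O-H) ≈ 471 kJ/mol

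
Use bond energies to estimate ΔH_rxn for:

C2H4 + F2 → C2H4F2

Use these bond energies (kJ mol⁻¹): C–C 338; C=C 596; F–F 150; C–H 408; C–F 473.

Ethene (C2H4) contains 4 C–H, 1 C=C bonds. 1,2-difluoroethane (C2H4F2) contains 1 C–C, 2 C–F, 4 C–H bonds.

Bonds broken (reactants):
  C–H: 4 × 408 = 1632
  C=C: 1 × 596 = 596
  F–F: 1 × 150 = 150
  Σ(broken) = 2378 kJ
Bonds formed (products):
  C–C: 1 × 338 = 338
  C–F: 2 × 473 = 946
  C–H: 4 × 408 = 1632
  Σ(formed) = 2916 kJ
ΔH = Σ(broken) − Σ(formed) = 2378 − 2916 = −538 kJ

ΔH ≈ −538 kJ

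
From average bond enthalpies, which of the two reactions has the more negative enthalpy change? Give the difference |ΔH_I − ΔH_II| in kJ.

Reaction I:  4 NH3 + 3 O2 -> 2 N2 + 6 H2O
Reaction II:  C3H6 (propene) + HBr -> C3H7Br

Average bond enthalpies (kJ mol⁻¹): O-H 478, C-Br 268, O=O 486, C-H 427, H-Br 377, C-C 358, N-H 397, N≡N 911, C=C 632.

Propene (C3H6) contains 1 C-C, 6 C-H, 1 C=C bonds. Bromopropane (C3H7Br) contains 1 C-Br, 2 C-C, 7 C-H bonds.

Reaction I:
  Bonds broken (reactants):
    N-H: 12 × 397 = 4764
    O=O: 3 × 486 = 1458
    Σ(broken) = 6222 kJ
  Bonds formed (products):
    N≡N: 2 × 911 = 1822
    O-H: 12 × 478 = 5736
    Σ(formed) = 7558 kJ
  ΔH_I = 6222 − 7558 = −1336 kJ
Reaction II:
  Bonds broken (reactants):
    C-C: 1 × 358 = 358
    C-H: 6 × 427 = 2562
    C=C: 1 × 632 = 632
    H-Br: 1 × 377 = 377
    Σ(broken) = 3929 kJ
  Bonds formed (products):
    C-Br: 1 × 268 = 268
    C-C: 2 × 358 = 716
    C-H: 7 × 427 = 2989
    Σ(formed) = 3973 kJ
  ΔH_II = 3929 − 3973 = −44 kJ
ΔH_I − ΔH_II = −1292 kJ, so reaction I has the more negative ΔH; |ΔH_I − ΔH_II| = 1292 kJ.

Reaction I, by 1292 kJ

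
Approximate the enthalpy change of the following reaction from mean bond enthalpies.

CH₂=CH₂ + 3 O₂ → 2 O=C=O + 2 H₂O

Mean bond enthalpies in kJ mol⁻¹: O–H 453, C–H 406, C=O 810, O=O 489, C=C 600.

Bonds broken (reactants):
  C–H: 4 × 406 = 1624
  C=C: 1 × 600 = 600
  O=O: 3 × 489 = 1467
  Σ(broken) = 3691 kJ
Bonds formed (products):
  C=O: 4 × 810 = 3240
  O–H: 4 × 453 = 1812
  Σ(formed) = 5052 kJ
ΔH = Σ(broken) − Σ(formed) = 3691 − 5052 = −1361 kJ

ΔH ≈ −1361 kJ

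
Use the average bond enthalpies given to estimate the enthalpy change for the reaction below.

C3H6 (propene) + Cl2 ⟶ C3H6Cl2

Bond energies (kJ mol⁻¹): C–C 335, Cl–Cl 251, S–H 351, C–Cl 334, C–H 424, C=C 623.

ΔH ≈ −129 kJ

Bonds broken (reactants):
  C–C: 1 × 335 = 335
  C–H: 6 × 424 = 2544
  C=C: 1 × 623 = 623
  Cl–Cl: 1 × 251 = 251
  Σ(broken) = 3753 kJ
Bonds formed (products):
  C–C: 2 × 335 = 670
  C–Cl: 2 × 334 = 668
  C–H: 6 × 424 = 2544
  Σ(formed) = 3882 kJ
ΔH = Σ(broken) − Σ(formed) = 3753 − 3882 = −129 kJ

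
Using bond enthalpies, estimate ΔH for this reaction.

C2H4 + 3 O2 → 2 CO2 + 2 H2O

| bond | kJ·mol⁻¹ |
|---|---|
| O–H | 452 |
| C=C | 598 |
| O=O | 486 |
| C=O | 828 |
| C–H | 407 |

ΔH ≈ −1436 kJ

Bonds broken (reactants):
  C–H: 4 × 407 = 1628
  C=C: 1 × 598 = 598
  O=O: 3 × 486 = 1458
  Σ(broken) = 3684 kJ
Bonds formed (products):
  C=O: 4 × 828 = 3312
  O–H: 4 × 452 = 1808
  Σ(formed) = 5120 kJ
ΔH = Σ(broken) − Σ(formed) = 3684 − 5120 = −1436 kJ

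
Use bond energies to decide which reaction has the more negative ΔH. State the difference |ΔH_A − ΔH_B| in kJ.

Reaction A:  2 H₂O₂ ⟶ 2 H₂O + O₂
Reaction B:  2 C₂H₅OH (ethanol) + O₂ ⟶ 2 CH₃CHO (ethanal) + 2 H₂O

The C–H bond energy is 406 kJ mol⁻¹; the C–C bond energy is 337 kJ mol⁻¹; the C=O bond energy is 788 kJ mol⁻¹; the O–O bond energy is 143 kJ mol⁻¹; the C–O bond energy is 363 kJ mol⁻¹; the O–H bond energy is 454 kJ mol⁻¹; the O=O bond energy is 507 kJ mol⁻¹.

Reaction B, by 218 kJ

Reaction A:
  Bonds broken (reactants):
    O–H: 4 × 454 = 1816
    O–O: 2 × 143 = 286
    Σ(broken) = 2102 kJ
  Bonds formed (products):
    O–H: 4 × 454 = 1816
    O=O: 1 × 507 = 507
    Σ(formed) = 2323 kJ
  ΔH_A = 2102 − 2323 = −221 kJ
Reaction B:
  Bonds broken (reactants):
    C–C: 2 × 337 = 674
    C–H: 10 × 406 = 4060
    C–O: 2 × 363 = 726
    O–H: 2 × 454 = 908
    O=O: 1 × 507 = 507
    Σ(broken) = 6875 kJ
  Bonds formed (products):
    C–C: 2 × 337 = 674
    C–H: 8 × 406 = 3248
    C=O: 2 × 788 = 1576
    O–H: 4 × 454 = 1816
    Σ(formed) = 7314 kJ
  ΔH_B = 6875 − 7314 = −439 kJ
ΔH_A − ΔH_B = +218 kJ, so reaction B has the more negative ΔH; |ΔH_A − ΔH_B| = 218 kJ.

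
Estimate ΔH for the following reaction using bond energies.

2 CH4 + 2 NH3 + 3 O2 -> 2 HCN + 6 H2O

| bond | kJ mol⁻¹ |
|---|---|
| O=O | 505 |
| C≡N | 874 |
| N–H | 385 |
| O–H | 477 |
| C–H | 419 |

ΔH ≈ −1133 kJ

Bonds broken (reactants):
  C–H: 8 × 419 = 3352
  N–H: 6 × 385 = 2310
  O=O: 3 × 505 = 1515
  Σ(broken) = 7177 kJ
Bonds formed (products):
  C≡N: 2 × 874 = 1748
  C–H: 2 × 419 = 838
  O–H: 12 × 477 = 5724
  Σ(formed) = 8310 kJ
ΔH = Σ(broken) − Σ(formed) = 7177 − 8310 = −1133 kJ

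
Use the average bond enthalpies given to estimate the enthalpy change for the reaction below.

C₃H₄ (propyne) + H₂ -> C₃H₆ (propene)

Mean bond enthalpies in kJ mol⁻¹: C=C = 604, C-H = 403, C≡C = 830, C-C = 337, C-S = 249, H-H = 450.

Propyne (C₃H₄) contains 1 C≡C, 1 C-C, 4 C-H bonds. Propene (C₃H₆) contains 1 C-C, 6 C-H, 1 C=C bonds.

Bonds broken (reactants):
  C≡C: 1 × 830 = 830
  C-C: 1 × 337 = 337
  C-H: 4 × 403 = 1612
  H-H: 1 × 450 = 450
  Σ(broken) = 3229 kJ
Bonds formed (products):
  C-C: 1 × 337 = 337
  C-H: 6 × 403 = 2418
  C=C: 1 × 604 = 604
  Σ(formed) = 3359 kJ
ΔH = Σ(broken) − Σ(formed) = 3229 − 3359 = −130 kJ

ΔH ≈ −130 kJ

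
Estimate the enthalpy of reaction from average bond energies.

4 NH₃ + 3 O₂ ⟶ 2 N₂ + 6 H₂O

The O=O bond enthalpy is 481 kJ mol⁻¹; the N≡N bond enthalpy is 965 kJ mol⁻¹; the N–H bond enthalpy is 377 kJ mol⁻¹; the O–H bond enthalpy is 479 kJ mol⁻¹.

Bonds broken (reactants):
  N–H: 12 × 377 = 4524
  O=O: 3 × 481 = 1443
  Σ(broken) = 5967 kJ
Bonds formed (products):
  N≡N: 2 × 965 = 1930
  O–H: 12 × 479 = 5748
  Σ(formed) = 7678 kJ
ΔH = Σ(broken) − Σ(formed) = 5967 − 7678 = −1711 kJ

ΔH ≈ −1711 kJ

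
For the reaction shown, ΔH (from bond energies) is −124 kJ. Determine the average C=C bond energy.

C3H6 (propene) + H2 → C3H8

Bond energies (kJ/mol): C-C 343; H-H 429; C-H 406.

Let D be the C=C bond energy.
Σ(broken) = 1×343 + 6×406 + 1×D + 1×429 = 3208 + D
Σ(formed) = 2×343 + 8×406 = 3934
ΔH = Σ(broken) − Σ(formed) = (3208 + D) − (3934) = −726 + D
Setting this equal to −124 kJ gives D = 602 kJ/mol.

D(C=C) ≈ 602 kJ/mol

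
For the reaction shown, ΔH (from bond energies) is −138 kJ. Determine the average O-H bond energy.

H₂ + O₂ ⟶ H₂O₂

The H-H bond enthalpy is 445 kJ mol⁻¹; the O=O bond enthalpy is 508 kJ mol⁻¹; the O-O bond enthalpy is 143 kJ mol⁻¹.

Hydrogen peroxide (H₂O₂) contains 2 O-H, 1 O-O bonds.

Let D be the O-H bond energy.
Σ(broken) = 1×445 + 1×508 = 953
Σ(formed) = 2×D + 1×143 = 143 + 2D
ΔH = Σ(broken) − Σ(formed) = (953) − (143 + 2D) = +810 − 2D
Setting this equal to −138 kJ gives 2D = 948, so D = 474 kJ/mol.

D(O-H) ≈ 474 kJ/mol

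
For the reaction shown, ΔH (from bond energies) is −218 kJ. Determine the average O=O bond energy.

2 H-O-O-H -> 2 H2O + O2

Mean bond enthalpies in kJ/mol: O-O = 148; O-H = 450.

Let D be the O=O bond energy.
Σ(broken) = 4×450 + 2×148 = 2096
Σ(formed) = 4×450 + 1×D = 1800 + D
ΔH = Σ(broken) − Σ(formed) = (2096) − (1800 + D) = +296 − D
Setting this equal to −218 kJ gives D = 514 kJ/mol.

D(O=O) ≈ 514 kJ/mol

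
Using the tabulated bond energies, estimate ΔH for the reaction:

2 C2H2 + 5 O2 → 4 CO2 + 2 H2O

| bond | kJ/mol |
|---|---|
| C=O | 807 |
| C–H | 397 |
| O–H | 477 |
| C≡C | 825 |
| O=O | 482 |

Bonds broken (reactants):
  C≡C: 2 × 825 = 1650
  C–H: 4 × 397 = 1588
  O=O: 5 × 482 = 2410
  Σ(broken) = 5648 kJ
Bonds formed (products):
  C=O: 8 × 807 = 6456
  O–H: 4 × 477 = 1908
  Σ(formed) = 8364 kJ
ΔH = Σ(broken) − Σ(formed) = 5648 − 8364 = −2716 kJ

ΔH ≈ −2716 kJ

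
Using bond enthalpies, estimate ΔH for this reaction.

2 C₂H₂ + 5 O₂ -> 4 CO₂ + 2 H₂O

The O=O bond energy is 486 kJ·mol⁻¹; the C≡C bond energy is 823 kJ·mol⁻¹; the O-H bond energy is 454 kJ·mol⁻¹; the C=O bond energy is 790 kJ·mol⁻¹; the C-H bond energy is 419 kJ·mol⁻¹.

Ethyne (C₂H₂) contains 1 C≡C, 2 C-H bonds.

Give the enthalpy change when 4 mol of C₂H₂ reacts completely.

Bonds broken (reactants):
  C≡C: 2 × 823 = 1646
  C-H: 4 × 419 = 1676
  O=O: 5 × 486 = 2430
  Σ(broken) = 5752 kJ
Bonds formed (products):
  C=O: 8 × 790 = 6320
  O-H: 4 × 454 = 1816
  Σ(formed) = 8136 kJ
ΔH = Σ(broken) − Σ(formed) = 5752 − 8136 = −2384 kJ
For 2× the reaction as written: 2 × (−2384) = −4768 kJ

ΔH = −4768 kJ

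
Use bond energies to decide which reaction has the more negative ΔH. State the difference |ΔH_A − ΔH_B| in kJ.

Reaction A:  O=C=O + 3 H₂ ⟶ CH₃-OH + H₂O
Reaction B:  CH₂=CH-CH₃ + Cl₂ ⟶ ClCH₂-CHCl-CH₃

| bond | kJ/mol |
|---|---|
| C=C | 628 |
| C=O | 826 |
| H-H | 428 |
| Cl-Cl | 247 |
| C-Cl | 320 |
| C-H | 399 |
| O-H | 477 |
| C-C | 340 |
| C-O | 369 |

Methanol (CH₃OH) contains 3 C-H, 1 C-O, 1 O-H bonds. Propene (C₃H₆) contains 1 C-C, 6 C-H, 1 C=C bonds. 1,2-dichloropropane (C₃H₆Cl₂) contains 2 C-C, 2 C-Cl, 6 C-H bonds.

Reaction A:
  Bonds broken (reactants):
    C=O: 2 × 826 = 1652
    H-H: 3 × 428 = 1284
    Σ(broken) = 2936 kJ
  Bonds formed (products):
    C-H: 3 × 399 = 1197
    C-O: 1 × 369 = 369
    O-H: 3 × 477 = 1431
    Σ(formed) = 2997 kJ
  ΔH_A = 2936 − 2997 = −61 kJ
Reaction B:
  Bonds broken (reactants):
    C-C: 1 × 340 = 340
    C-H: 6 × 399 = 2394
    C=C: 1 × 628 = 628
    Cl-Cl: 1 × 247 = 247
    Σ(broken) = 3609 kJ
  Bonds formed (products):
    C-C: 2 × 340 = 680
    C-Cl: 2 × 320 = 640
    C-H: 6 × 399 = 2394
    Σ(formed) = 3714 kJ
  ΔH_B = 3609 − 3714 = −105 kJ
ΔH_A − ΔH_B = +44 kJ, so reaction B has the more negative ΔH; |ΔH_A − ΔH_B| = 44 kJ.

Reaction B, by 44 kJ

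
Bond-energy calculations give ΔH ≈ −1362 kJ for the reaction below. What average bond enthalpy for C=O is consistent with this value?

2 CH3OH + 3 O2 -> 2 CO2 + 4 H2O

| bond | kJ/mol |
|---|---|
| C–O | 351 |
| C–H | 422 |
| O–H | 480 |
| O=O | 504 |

Let D be the C=O bond energy.
Σ(broken) = 6×422 + 2×351 + 2×480 + 3×504 = 5706
Σ(formed) = 4×D + 8×480 = 3840 + 4D
ΔH = Σ(broken) − Σ(formed) = (5706) − (3840 + 4D) = +1866 − 4D
Setting this equal to −1362 kJ gives 4D = 3228, so D = 807 kJ/mol.

D(C=O) ≈ 807 kJ/mol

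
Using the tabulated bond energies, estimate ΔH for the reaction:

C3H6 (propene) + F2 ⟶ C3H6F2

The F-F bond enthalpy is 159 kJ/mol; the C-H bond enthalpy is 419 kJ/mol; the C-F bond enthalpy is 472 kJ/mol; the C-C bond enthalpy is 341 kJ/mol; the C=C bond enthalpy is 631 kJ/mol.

ΔH ≈ −495 kJ

Bonds broken (reactants):
  C-C: 1 × 341 = 341
  C-H: 6 × 419 = 2514
  C=C: 1 × 631 = 631
  F-F: 1 × 159 = 159
  Σ(broken) = 3645 kJ
Bonds formed (products):
  C-C: 2 × 341 = 682
  C-F: 2 × 472 = 944
  C-H: 6 × 419 = 2514
  Σ(formed) = 4140 kJ
ΔH = Σ(broken) − Σ(formed) = 3645 − 4140 = −495 kJ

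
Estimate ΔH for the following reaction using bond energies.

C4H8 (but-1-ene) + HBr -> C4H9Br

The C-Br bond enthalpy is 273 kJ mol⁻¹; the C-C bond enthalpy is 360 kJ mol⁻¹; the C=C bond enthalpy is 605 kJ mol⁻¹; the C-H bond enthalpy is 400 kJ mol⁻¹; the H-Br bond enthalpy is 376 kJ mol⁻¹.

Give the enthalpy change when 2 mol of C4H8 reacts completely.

Bonds broken (reactants):
  C-C: 2 × 360 = 720
  C-H: 8 × 400 = 3200
  C=C: 1 × 605 = 605
  H-Br: 1 × 376 = 376
  Σ(broken) = 4901 kJ
Bonds formed (products):
  C-Br: 1 × 273 = 273
  C-C: 3 × 360 = 1080
  C-H: 9 × 400 = 3600
  Σ(formed) = 4953 kJ
ΔH = Σ(broken) − Σ(formed) = 4901 − 4953 = −52 kJ
For 2× the reaction as written: 2 × (−52) = −104 kJ

ΔH = −104 kJ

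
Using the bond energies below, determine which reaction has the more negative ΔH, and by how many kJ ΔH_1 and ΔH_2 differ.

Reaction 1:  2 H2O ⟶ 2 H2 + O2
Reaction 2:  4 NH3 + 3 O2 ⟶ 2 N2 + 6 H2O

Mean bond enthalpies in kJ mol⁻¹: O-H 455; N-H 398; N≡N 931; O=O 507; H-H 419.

Reaction 2, by 1500 kJ

Reaction 1:
  Bonds broken (reactants):
    O-H: 4 × 455 = 1820
    Σ(broken) = 1820 kJ
  Bonds formed (products):
    H-H: 2 × 419 = 838
    O=O: 1 × 507 = 507
    Σ(formed) = 1345 kJ
  ΔH_1 = 1820 − 1345 = +475 kJ
Reaction 2:
  Bonds broken (reactants):
    N-H: 12 × 398 = 4776
    O=O: 3 × 507 = 1521
    Σ(broken) = 6297 kJ
  Bonds formed (products):
    N≡N: 2 × 931 = 1862
    O-H: 12 × 455 = 5460
    Σ(formed) = 7322 kJ
  ΔH_2 = 6297 − 7322 = −1025 kJ
ΔH_1 − ΔH_2 = +1500 kJ, so reaction 2 has the more negative ΔH; |ΔH_1 − ΔH_2| = 1500 kJ.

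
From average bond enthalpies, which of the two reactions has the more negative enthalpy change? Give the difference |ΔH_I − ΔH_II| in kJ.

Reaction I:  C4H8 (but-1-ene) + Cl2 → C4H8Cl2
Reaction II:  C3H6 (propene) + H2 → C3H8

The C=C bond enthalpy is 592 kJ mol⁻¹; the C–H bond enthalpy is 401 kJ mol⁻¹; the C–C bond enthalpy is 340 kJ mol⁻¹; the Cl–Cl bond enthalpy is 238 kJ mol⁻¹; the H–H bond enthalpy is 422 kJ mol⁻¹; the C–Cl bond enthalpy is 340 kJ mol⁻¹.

Reaction I, by 62 kJ

Reaction I:
  Bonds broken (reactants):
    C–C: 2 × 340 = 680
    C–H: 8 × 401 = 3208
    C=C: 1 × 592 = 592
    Cl–Cl: 1 × 238 = 238
    Σ(broken) = 4718 kJ
  Bonds formed (products):
    C–C: 3 × 340 = 1020
    C–Cl: 2 × 340 = 680
    C–H: 8 × 401 = 3208
    Σ(formed) = 4908 kJ
  ΔH_I = 4718 − 4908 = −190 kJ
Reaction II:
  Bonds broken (reactants):
    C–C: 1 × 340 = 340
    C–H: 6 × 401 = 2406
    C=C: 1 × 592 = 592
    H–H: 1 × 422 = 422
    Σ(broken) = 3760 kJ
  Bonds formed (products):
    C–C: 2 × 340 = 680
    C–H: 8 × 401 = 3208
    Σ(formed) = 3888 kJ
  ΔH_II = 3760 − 3888 = −128 kJ
ΔH_I − ΔH_II = −62 kJ, so reaction I has the more negative ΔH; |ΔH_I − ΔH_II| = 62 kJ.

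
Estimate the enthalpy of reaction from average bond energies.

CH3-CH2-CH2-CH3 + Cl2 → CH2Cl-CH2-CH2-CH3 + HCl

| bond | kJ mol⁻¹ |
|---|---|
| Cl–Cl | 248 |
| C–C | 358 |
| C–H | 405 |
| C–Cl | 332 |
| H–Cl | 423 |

ΔH ≈ −102 kJ

Bonds broken (reactants):
  C–C: 3 × 358 = 1074
  C–H: 10 × 405 = 4050
  Cl–Cl: 1 × 248 = 248
  Σ(broken) = 5372 kJ
Bonds formed (products):
  C–C: 3 × 358 = 1074
  C–Cl: 1 × 332 = 332
  C–H: 9 × 405 = 3645
  H–Cl: 1 × 423 = 423
  Σ(formed) = 5474 kJ
ΔH = Σ(broken) − Σ(formed) = 5372 − 5474 = −102 kJ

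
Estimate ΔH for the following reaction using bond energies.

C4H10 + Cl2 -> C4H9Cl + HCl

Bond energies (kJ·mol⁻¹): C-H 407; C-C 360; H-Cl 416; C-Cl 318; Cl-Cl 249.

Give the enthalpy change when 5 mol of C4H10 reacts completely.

ΔH = −390 kJ

Bonds broken (reactants):
  C-C: 3 × 360 = 1080
  C-H: 10 × 407 = 4070
  Cl-Cl: 1 × 249 = 249
  Σ(broken) = 5399 kJ
Bonds formed (products):
  C-C: 3 × 360 = 1080
  C-Cl: 1 × 318 = 318
  C-H: 9 × 407 = 3663
  H-Cl: 1 × 416 = 416
  Σ(formed) = 5477 kJ
ΔH = Σ(broken) − Σ(formed) = 5399 − 5477 = −78 kJ
For 5× the reaction as written: 5 × (−78) = −390 kJ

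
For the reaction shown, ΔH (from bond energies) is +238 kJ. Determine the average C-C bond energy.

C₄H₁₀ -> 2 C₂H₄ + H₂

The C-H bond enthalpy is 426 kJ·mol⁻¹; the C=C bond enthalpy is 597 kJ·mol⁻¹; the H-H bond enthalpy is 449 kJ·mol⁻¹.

D(C-C) ≈ 343 kJ/mol

Let D be the C-C bond energy.
Σ(broken) = 3×D + 10×426 = 4260 + 3D
Σ(formed) = 8×426 + 2×597 + 1×449 = 5051
ΔH = Σ(broken) − Σ(formed) = (4260 + 3D) − (5051) = −791 + 3D
Setting this equal to +238 kJ gives 3D = 1029, so D = 343 kJ/mol.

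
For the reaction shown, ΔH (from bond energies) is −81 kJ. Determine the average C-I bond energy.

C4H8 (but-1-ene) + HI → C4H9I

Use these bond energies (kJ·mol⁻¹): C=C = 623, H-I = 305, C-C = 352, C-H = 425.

Let D be the C-I bond energy.
Σ(broken) = 2×352 + 8×425 + 1×623 + 1×305 = 5032
Σ(formed) = 3×352 + 9×425 + 1×D = 4881 + D
ΔH = Σ(broken) − Σ(formed) = (5032) − (4881 + D) = +151 − D
Setting this equal to −81 kJ gives D = 232 kJ/mol.

D(C-I) ≈ 232 kJ/mol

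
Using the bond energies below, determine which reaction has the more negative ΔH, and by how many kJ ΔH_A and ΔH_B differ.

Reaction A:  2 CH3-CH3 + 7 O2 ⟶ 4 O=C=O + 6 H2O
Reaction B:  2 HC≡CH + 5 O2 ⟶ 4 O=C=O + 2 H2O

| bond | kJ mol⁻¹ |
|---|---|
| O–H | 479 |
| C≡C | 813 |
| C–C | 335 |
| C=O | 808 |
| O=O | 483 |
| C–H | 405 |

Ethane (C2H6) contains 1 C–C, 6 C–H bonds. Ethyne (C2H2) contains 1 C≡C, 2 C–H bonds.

Reaction A:
  Bonds broken (reactants):
    C–C: 2 × 335 = 670
    C–H: 12 × 405 = 4860
    O=O: 7 × 483 = 3381
    Σ(broken) = 8911 kJ
  Bonds formed (products):
    C=O: 8 × 808 = 6464
    O–H: 12 × 479 = 5748
    Σ(formed) = 12212 kJ
  ΔH_A = 8911 − 12212 = −3301 kJ
Reaction B:
  Bonds broken (reactants):
    C≡C: 2 × 813 = 1626
    C–H: 4 × 405 = 1620
    O=O: 5 × 483 = 2415
    Σ(broken) = 5661 kJ
  Bonds formed (products):
    C=O: 8 × 808 = 6464
    O–H: 4 × 479 = 1916
    Σ(formed) = 8380 kJ
  ΔH_B = 5661 − 8380 = −2719 kJ
ΔH_A − ΔH_B = −582 kJ, so reaction A has the more negative ΔH; |ΔH_A − ΔH_B| = 582 kJ.

Reaction A, by 582 kJ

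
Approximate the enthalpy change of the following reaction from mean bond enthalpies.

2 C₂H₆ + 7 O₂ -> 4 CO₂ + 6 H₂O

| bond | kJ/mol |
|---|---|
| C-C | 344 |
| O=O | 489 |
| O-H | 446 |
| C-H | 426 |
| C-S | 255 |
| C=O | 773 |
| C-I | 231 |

Bonds broken (reactants):
  C-C: 2 × 344 = 688
  C-H: 12 × 426 = 5112
  O=O: 7 × 489 = 3423
  Σ(broken) = 9223 kJ
Bonds formed (products):
  C=O: 8 × 773 = 6184
  O-H: 12 × 446 = 5352
  Σ(formed) = 11536 kJ
ΔH = Σ(broken) − Σ(formed) = 9223 − 11536 = −2313 kJ

ΔH ≈ −2313 kJ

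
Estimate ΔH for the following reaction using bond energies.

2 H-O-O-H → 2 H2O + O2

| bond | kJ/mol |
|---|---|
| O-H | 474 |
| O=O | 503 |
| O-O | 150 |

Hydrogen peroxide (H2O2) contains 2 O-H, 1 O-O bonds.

ΔH ≈ −203 kJ

Bonds broken (reactants):
  O-H: 4 × 474 = 1896
  O-O: 2 × 150 = 300
  Σ(broken) = 2196 kJ
Bonds formed (products):
  O-H: 4 × 474 = 1896
  O=O: 1 × 503 = 503
  Σ(formed) = 2399 kJ
ΔH = Σ(broken) − Σ(formed) = 2196 − 2399 = −203 kJ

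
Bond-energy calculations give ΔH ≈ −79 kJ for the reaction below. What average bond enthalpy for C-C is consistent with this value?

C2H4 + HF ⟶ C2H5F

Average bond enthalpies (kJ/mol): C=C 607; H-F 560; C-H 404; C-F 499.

Let D be the C-C bond energy.
Σ(broken) = 4×404 + 1×607 + 1×560 = 2783
Σ(formed) = 1×D + 1×499 + 5×404 = 2519 + D
ΔH = Σ(broken) − Σ(formed) = (2783) − (2519 + D) = +264 − D
Setting this equal to −79 kJ gives D = 343 kJ/mol.

D(C-C) ≈ 343 kJ/mol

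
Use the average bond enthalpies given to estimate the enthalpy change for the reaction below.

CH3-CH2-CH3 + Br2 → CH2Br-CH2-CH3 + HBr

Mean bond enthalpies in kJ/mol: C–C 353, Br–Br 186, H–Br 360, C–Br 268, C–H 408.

Bonds broken (reactants):
  Br–Br: 1 × 186 = 186
  C–C: 2 × 353 = 706
  C–H: 8 × 408 = 3264
  Σ(broken) = 4156 kJ
Bonds formed (products):
  C–Br: 1 × 268 = 268
  C–C: 2 × 353 = 706
  C–H: 7 × 408 = 2856
  H–Br: 1 × 360 = 360
  Σ(formed) = 4190 kJ
ΔH = Σ(broken) − Σ(formed) = 4156 − 4190 = −34 kJ

ΔH ≈ −34 kJ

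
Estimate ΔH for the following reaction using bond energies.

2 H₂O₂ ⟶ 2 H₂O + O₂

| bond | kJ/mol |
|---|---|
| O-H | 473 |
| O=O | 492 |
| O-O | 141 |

ΔH ≈ −210 kJ

Bonds broken (reactants):
  O-H: 4 × 473 = 1892
  O-O: 2 × 141 = 282
  Σ(broken) = 2174 kJ
Bonds formed (products):
  O-H: 4 × 473 = 1892
  O=O: 1 × 492 = 492
  Σ(formed) = 2384 kJ
ΔH = Σ(broken) − Σ(formed) = 2174 − 2384 = −210 kJ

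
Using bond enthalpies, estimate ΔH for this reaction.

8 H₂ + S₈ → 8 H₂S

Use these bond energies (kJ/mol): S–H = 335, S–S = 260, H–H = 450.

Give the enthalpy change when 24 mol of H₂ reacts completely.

ΔH = +960 kJ

Bonds broken (reactants):
  H–H: 8 × 450 = 3600
  S–S: 8 × 260 = 2080
  Σ(broken) = 5680 kJ
Bonds formed (products):
  S–H: 16 × 335 = 5360
  Σ(formed) = 5360 kJ
ΔH = Σ(broken) − Σ(formed) = 5680 − 5360 = +320 kJ
For 3× the reaction as written: 3 × (+320) = +960 kJ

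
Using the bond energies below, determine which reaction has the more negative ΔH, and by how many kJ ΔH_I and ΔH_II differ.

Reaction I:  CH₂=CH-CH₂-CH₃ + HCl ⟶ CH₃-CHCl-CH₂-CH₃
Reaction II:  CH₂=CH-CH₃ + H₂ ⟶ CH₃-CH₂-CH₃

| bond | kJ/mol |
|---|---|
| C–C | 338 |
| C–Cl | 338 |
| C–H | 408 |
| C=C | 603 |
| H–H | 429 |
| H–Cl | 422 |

Reaction I:
  Bonds broken (reactants):
    C–C: 2 × 338 = 676
    C–H: 8 × 408 = 3264
    C=C: 1 × 603 = 603
    H–Cl: 1 × 422 = 422
    Σ(broken) = 4965 kJ
  Bonds formed (products):
    C–C: 3 × 338 = 1014
    C–Cl: 1 × 338 = 338
    C–H: 9 × 408 = 3672
    Σ(formed) = 5024 kJ
  ΔH_I = 4965 − 5024 = −59 kJ
Reaction II:
  Bonds broken (reactants):
    C–C: 1 × 338 = 338
    C–H: 6 × 408 = 2448
    C=C: 1 × 603 = 603
    H–H: 1 × 429 = 429
    Σ(broken) = 3818 kJ
  Bonds formed (products):
    C–C: 2 × 338 = 676
    C–H: 8 × 408 = 3264
    Σ(formed) = 3940 kJ
  ΔH_II = 3818 − 3940 = −122 kJ
ΔH_I − ΔH_II = +63 kJ, so reaction II has the more negative ΔH; |ΔH_I − ΔH_II| = 63 kJ.

Reaction II, by 63 kJ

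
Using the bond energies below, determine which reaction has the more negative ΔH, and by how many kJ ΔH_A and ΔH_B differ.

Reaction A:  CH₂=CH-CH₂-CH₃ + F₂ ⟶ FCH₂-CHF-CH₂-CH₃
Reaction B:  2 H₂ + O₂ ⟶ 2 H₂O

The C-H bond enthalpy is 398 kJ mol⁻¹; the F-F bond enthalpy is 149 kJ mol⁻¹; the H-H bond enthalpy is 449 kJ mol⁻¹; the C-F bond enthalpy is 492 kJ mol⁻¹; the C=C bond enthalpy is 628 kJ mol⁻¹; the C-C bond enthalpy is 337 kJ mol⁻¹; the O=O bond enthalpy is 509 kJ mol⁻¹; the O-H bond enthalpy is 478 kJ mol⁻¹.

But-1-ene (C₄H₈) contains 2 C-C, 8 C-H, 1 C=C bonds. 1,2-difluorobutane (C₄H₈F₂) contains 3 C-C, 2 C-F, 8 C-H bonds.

Reaction A:
  Bonds broken (reactants):
    C-C: 2 × 337 = 674
    C-H: 8 × 398 = 3184
    C=C: 1 × 628 = 628
    F-F: 1 × 149 = 149
    Σ(broken) = 4635 kJ
  Bonds formed (products):
    C-C: 3 × 337 = 1011
    C-F: 2 × 492 = 984
    C-H: 8 × 398 = 3184
    Σ(formed) = 5179 kJ
  ΔH_A = 4635 − 5179 = −544 kJ
Reaction B:
  Bonds broken (reactants):
    H-H: 2 × 449 = 898
    O=O: 1 × 509 = 509
    Σ(broken) = 1407 kJ
  Bonds formed (products):
    O-H: 4 × 478 = 1912
    Σ(formed) = 1912 kJ
  ΔH_B = 1407 − 1912 = −505 kJ
ΔH_A − ΔH_B = −39 kJ, so reaction A has the more negative ΔH; |ΔH_A − ΔH_B| = 39 kJ.

Reaction A, by 39 kJ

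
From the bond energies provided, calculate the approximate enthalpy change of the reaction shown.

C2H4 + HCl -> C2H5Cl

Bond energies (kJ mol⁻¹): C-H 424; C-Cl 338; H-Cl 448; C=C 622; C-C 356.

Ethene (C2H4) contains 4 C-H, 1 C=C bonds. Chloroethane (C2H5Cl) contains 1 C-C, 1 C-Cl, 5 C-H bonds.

ΔH ≈ −48 kJ

Bonds broken (reactants):
  C-H: 4 × 424 = 1696
  C=C: 1 × 622 = 622
  H-Cl: 1 × 448 = 448
  Σ(broken) = 2766 kJ
Bonds formed (products):
  C-C: 1 × 356 = 356
  C-Cl: 1 × 338 = 338
  C-H: 5 × 424 = 2120
  Σ(formed) = 2814 kJ
ΔH = Σ(broken) − Σ(formed) = 2766 − 2814 = −48 kJ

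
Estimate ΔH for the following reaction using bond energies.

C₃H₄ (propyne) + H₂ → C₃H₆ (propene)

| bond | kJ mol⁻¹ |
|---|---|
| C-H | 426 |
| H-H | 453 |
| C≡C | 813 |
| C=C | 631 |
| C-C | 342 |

Bonds broken (reactants):
  C≡C: 1 × 813 = 813
  C-C: 1 × 342 = 342
  C-H: 4 × 426 = 1704
  H-H: 1 × 453 = 453
  Σ(broken) = 3312 kJ
Bonds formed (products):
  C-C: 1 × 342 = 342
  C-H: 6 × 426 = 2556
  C=C: 1 × 631 = 631
  Σ(formed) = 3529 kJ
ΔH = Σ(broken) − Σ(formed) = 3312 − 3529 = −217 kJ

ΔH ≈ −217 kJ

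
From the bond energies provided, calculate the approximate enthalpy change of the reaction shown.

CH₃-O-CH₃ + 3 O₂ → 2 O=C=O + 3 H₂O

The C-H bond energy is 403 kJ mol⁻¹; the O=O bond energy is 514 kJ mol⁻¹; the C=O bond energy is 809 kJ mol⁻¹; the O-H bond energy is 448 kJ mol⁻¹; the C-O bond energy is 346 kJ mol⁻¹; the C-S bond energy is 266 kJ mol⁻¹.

ΔH ≈ −1272 kJ

Bonds broken (reactants):
  C-H: 6 × 403 = 2418
  C-O: 2 × 346 = 692
  O=O: 3 × 514 = 1542
  Σ(broken) = 4652 kJ
Bonds formed (products):
  C=O: 4 × 809 = 3236
  O-H: 6 × 448 = 2688
  Σ(formed) = 5924 kJ
ΔH = Σ(broken) − Σ(formed) = 4652 − 5924 = −1272 kJ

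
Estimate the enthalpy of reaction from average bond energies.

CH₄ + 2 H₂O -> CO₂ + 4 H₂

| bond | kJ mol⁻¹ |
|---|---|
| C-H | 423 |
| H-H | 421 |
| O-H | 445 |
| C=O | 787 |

ΔH ≈ +214 kJ

Bonds broken (reactants):
  C-H: 4 × 423 = 1692
  O-H: 4 × 445 = 1780
  Σ(broken) = 3472 kJ
Bonds formed (products):
  C=O: 2 × 787 = 1574
  H-H: 4 × 421 = 1684
  Σ(formed) = 3258 kJ
ΔH = Σ(broken) − Σ(formed) = 3472 − 3258 = +214 kJ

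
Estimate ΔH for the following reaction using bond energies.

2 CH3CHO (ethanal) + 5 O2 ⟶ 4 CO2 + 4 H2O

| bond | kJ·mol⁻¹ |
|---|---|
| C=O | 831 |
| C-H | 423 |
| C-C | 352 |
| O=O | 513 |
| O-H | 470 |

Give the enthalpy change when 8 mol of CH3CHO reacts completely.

Bonds broken (reactants):
  C-C: 2 × 352 = 704
  C-H: 8 × 423 = 3384
  C=O: 2 × 831 = 1662
  O=O: 5 × 513 = 2565
  Σ(broken) = 8315 kJ
Bonds formed (products):
  C=O: 8 × 831 = 6648
  O-H: 8 × 470 = 3760
  Σ(formed) = 10408 kJ
ΔH = Σ(broken) − Σ(formed) = 8315 − 10408 = −2093 kJ
For 4× the reaction as written: 4 × (−2093) = −8372 kJ

ΔH = −8372 kJ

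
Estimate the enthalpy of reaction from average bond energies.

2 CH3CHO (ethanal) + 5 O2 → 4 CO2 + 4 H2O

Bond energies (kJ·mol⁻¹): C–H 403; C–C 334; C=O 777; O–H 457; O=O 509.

ΔH ≈ −1881 kJ

Bonds broken (reactants):
  C–C: 2 × 334 = 668
  C–H: 8 × 403 = 3224
  C=O: 2 × 777 = 1554
  O=O: 5 × 509 = 2545
  Σ(broken) = 7991 kJ
Bonds formed (products):
  C=O: 8 × 777 = 6216
  O–H: 8 × 457 = 3656
  Σ(formed) = 9872 kJ
ΔH = Σ(broken) − Σ(formed) = 7991 − 9872 = −1881 kJ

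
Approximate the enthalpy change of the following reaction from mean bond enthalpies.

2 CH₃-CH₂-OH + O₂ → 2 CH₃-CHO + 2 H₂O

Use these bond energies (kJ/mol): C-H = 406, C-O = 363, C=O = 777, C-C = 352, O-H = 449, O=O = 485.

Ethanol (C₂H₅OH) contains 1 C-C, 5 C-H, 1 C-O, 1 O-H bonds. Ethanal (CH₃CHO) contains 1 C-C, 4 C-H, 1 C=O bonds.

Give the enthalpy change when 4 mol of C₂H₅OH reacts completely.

Bonds broken (reactants):
  C-C: 2 × 352 = 704
  C-H: 10 × 406 = 4060
  C-O: 2 × 363 = 726
  O-H: 2 × 449 = 898
  O=O: 1 × 485 = 485
  Σ(broken) = 6873 kJ
Bonds formed (products):
  C-C: 2 × 352 = 704
  C-H: 8 × 406 = 3248
  C=O: 2 × 777 = 1554
  O-H: 4 × 449 = 1796
  Σ(formed) = 7302 kJ
ΔH = Σ(broken) − Σ(formed) = 6873 − 7302 = −429 kJ
For 2× the reaction as written: 2 × (−429) = −858 kJ

ΔH = −858 kJ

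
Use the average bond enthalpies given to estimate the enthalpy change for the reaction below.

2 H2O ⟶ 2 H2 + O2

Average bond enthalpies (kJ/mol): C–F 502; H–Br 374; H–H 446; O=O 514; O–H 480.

Bonds broken (reactants):
  O–H: 4 × 480 = 1920
  Σ(broken) = 1920 kJ
Bonds formed (products):
  H–H: 2 × 446 = 892
  O=O: 1 × 514 = 514
  Σ(formed) = 1406 kJ
ΔH = Σ(broken) − Σ(formed) = 1920 − 1406 = +514 kJ

ΔH ≈ +514 kJ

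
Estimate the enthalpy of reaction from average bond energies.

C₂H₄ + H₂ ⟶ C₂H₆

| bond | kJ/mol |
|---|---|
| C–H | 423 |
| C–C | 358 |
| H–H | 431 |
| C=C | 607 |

ΔH ≈ −166 kJ

Bonds broken (reactants):
  C–H: 4 × 423 = 1692
  C=C: 1 × 607 = 607
  H–H: 1 × 431 = 431
  Σ(broken) = 2730 kJ
Bonds formed (products):
  C–C: 1 × 358 = 358
  C–H: 6 × 423 = 2538
  Σ(formed) = 2896 kJ
ΔH = Σ(broken) − Σ(formed) = 2730 − 2896 = −166 kJ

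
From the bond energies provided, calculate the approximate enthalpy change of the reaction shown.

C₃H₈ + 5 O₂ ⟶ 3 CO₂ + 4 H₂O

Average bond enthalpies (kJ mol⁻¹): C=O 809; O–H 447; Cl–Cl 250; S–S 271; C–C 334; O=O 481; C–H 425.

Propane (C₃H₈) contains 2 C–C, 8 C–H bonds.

ΔH ≈ −1957 kJ

Bonds broken (reactants):
  C–C: 2 × 334 = 668
  C–H: 8 × 425 = 3400
  O=O: 5 × 481 = 2405
  Σ(broken) = 6473 kJ
Bonds formed (products):
  C=O: 6 × 809 = 4854
  O–H: 8 × 447 = 3576
  Σ(formed) = 8430 kJ
ΔH = Σ(broken) − Σ(formed) = 6473 − 8430 = −1957 kJ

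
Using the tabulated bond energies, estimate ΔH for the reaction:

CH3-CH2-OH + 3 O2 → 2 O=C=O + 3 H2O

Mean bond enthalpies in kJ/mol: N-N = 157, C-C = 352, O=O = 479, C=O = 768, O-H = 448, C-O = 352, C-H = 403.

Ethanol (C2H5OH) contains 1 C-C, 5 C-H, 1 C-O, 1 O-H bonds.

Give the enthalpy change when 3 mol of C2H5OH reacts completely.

ΔH = −3468 kJ

Bonds broken (reactants):
  C-C: 1 × 352 = 352
  C-H: 5 × 403 = 2015
  C-O: 1 × 352 = 352
  O-H: 1 × 448 = 448
  O=O: 3 × 479 = 1437
  Σ(broken) = 4604 kJ
Bonds formed (products):
  C=O: 4 × 768 = 3072
  O-H: 6 × 448 = 2688
  Σ(formed) = 5760 kJ
ΔH = Σ(broken) − Σ(formed) = 4604 − 5760 = −1156 kJ
For 3× the reaction as written: 3 × (−1156) = −3468 kJ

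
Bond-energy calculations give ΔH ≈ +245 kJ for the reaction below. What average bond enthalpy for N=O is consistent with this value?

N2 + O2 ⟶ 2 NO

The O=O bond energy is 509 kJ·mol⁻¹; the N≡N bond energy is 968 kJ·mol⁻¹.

D(N=O) ≈ 616 kJ/mol

Let D be the N=O bond energy.
Σ(broken) = 1×968 + 1×509 = 1477
Σ(formed) = 2×D = 2D
ΔH = Σ(broken) − Σ(formed) = (1477) − (2D) = +1477 − 2D
Setting this equal to +245 kJ gives 2D = 1232, so D = 616 kJ/mol.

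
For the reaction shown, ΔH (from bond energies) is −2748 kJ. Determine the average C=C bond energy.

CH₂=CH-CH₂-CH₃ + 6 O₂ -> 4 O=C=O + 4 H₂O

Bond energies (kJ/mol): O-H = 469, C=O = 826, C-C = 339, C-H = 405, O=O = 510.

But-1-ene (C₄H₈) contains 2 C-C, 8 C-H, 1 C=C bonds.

Let D be the C=C bond energy.
Σ(broken) = 2×339 + 8×405 + 1×D + 6×510 = 6978 + D
Σ(formed) = 8×826 + 8×469 = 10360
ΔH = Σ(broken) − Σ(formed) = (6978 + D) − (10360) = −3382 + D
Setting this equal to −2748 kJ gives D = 634 kJ/mol.

D(C=C) ≈ 634 kJ/mol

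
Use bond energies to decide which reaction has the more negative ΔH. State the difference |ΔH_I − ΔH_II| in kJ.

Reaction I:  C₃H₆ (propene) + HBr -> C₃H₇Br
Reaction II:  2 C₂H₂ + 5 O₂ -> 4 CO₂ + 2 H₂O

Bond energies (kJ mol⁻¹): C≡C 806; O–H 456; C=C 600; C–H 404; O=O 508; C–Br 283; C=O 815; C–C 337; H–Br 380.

Reaction I:
  Bonds broken (reactants):
    C–C: 1 × 337 = 337
    C–H: 6 × 404 = 2424
    C=C: 1 × 600 = 600
    H–Br: 1 × 380 = 380
    Σ(broken) = 3741 kJ
  Bonds formed (products):
    C–Br: 1 × 283 = 283
    C–C: 2 × 337 = 674
    C–H: 7 × 404 = 2828
    Σ(formed) = 3785 kJ
  ΔH_I = 3741 − 3785 = −44 kJ
Reaction II:
  Bonds broken (reactants):
    C≡C: 2 × 806 = 1612
    C–H: 4 × 404 = 1616
    O=O: 5 × 508 = 2540
    Σ(broken) = 5768 kJ
  Bonds formed (products):
    C=O: 8 × 815 = 6520
    O–H: 4 × 456 = 1824
    Σ(formed) = 8344 kJ
  ΔH_II = 5768 − 8344 = −2576 kJ
ΔH_I − ΔH_II = +2532 kJ, so reaction II has the more negative ΔH; |ΔH_I − ΔH_II| = 2532 kJ.

Reaction II, by 2532 kJ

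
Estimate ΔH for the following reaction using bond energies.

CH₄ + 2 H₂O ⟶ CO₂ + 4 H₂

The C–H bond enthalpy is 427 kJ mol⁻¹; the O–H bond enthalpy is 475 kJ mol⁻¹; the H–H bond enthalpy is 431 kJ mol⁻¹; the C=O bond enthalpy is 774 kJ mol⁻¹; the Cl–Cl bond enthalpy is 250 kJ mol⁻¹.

Bonds broken (reactants):
  C–H: 4 × 427 = 1708
  O–H: 4 × 475 = 1900
  Σ(broken) = 3608 kJ
Bonds formed (products):
  C=O: 2 × 774 = 1548
  H–H: 4 × 431 = 1724
  Σ(formed) = 3272 kJ
ΔH = Σ(broken) − Σ(formed) = 3608 − 3272 = +336 kJ

ΔH ≈ +336 kJ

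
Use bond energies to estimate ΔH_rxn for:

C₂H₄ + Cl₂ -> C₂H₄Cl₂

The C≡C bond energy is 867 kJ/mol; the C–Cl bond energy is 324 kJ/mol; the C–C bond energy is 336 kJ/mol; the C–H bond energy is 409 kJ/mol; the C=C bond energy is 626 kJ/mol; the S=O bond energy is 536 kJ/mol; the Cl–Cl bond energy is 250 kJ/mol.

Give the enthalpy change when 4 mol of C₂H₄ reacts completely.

ΔH = −432 kJ

Bonds broken (reactants):
  C–H: 4 × 409 = 1636
  C=C: 1 × 626 = 626
  Cl–Cl: 1 × 250 = 250
  Σ(broken) = 2512 kJ
Bonds formed (products):
  C–C: 1 × 336 = 336
  C–Cl: 2 × 324 = 648
  C–H: 4 × 409 = 1636
  Σ(formed) = 2620 kJ
ΔH = Σ(broken) − Σ(formed) = 2512 − 2620 = −108 kJ
For 4× the reaction as written: 4 × (−108) = −432 kJ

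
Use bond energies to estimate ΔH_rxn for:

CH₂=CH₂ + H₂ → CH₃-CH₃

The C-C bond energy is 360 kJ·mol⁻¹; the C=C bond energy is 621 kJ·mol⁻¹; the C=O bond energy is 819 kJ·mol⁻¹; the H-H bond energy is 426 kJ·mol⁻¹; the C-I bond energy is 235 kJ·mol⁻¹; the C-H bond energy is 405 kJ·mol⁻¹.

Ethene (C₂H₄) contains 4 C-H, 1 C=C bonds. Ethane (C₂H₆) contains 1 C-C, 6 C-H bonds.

Bonds broken (reactants):
  C-H: 4 × 405 = 1620
  C=C: 1 × 621 = 621
  H-H: 1 × 426 = 426
  Σ(broken) = 2667 kJ
Bonds formed (products):
  C-C: 1 × 360 = 360
  C-H: 6 × 405 = 2430
  Σ(formed) = 2790 kJ
ΔH = Σ(broken) − Σ(formed) = 2667 − 2790 = −123 kJ

ΔH ≈ −123 kJ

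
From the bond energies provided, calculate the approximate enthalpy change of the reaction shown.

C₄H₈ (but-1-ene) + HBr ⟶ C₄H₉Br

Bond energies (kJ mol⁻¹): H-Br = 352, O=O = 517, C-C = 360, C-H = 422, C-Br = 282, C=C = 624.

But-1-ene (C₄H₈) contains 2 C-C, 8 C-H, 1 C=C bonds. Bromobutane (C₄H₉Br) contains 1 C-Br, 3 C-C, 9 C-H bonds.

Bonds broken (reactants):
  C-C: 2 × 360 = 720
  C-H: 8 × 422 = 3376
  C=C: 1 × 624 = 624
  H-Br: 1 × 352 = 352
  Σ(broken) = 5072 kJ
Bonds formed (products):
  C-Br: 1 × 282 = 282
  C-C: 3 × 360 = 1080
  C-H: 9 × 422 = 3798
  Σ(formed) = 5160 kJ
ΔH = Σ(broken) − Σ(formed) = 5072 − 5160 = −88 kJ

ΔH ≈ −88 kJ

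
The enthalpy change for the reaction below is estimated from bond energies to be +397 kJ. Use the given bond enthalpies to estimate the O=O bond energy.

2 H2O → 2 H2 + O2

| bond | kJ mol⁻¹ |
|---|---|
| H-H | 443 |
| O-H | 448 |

D(O=O) ≈ 509 kJ/mol

Let D be the O=O bond energy.
Σ(broken) = 4×448 = 1792
Σ(formed) = 2×443 + 1×D = 886 + D
ΔH = Σ(broken) − Σ(formed) = (1792) − (886 + D) = +906 − D
Setting this equal to +397 kJ gives D = 509 kJ/mol.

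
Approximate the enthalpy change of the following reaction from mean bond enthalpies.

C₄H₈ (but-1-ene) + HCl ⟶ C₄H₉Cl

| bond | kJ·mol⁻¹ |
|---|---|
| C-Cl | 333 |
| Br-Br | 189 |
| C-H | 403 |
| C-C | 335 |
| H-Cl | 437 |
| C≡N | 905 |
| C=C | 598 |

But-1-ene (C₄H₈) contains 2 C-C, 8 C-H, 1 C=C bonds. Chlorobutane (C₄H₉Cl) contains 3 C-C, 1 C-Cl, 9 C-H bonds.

Bonds broken (reactants):
  C-C: 2 × 335 = 670
  C-H: 8 × 403 = 3224
  C=C: 1 × 598 = 598
  H-Cl: 1 × 437 = 437
  Σ(broken) = 4929 kJ
Bonds formed (products):
  C-C: 3 × 335 = 1005
  C-Cl: 1 × 333 = 333
  C-H: 9 × 403 = 3627
  Σ(formed) = 4965 kJ
ΔH = Σ(broken) − Σ(formed) = 4929 − 4965 = −36 kJ

ΔH ≈ −36 kJ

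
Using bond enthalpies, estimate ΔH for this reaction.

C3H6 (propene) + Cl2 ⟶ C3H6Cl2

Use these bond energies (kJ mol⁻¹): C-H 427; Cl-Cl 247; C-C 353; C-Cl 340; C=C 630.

ΔH ≈ −156 kJ

Bonds broken (reactants):
  C-C: 1 × 353 = 353
  C-H: 6 × 427 = 2562
  C=C: 1 × 630 = 630
  Cl-Cl: 1 × 247 = 247
  Σ(broken) = 3792 kJ
Bonds formed (products):
  C-C: 2 × 353 = 706
  C-Cl: 2 × 340 = 680
  C-H: 6 × 427 = 2562
  Σ(formed) = 3948 kJ
ΔH = Σ(broken) − Σ(formed) = 3792 − 3948 = −156 kJ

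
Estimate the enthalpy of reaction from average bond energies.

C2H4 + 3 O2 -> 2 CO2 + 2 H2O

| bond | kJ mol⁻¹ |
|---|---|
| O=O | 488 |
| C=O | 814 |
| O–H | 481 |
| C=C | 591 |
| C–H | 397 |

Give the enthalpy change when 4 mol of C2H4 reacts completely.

Bonds broken (reactants):
  C–H: 4 × 397 = 1588
  C=C: 1 × 591 = 591
  O=O: 3 × 488 = 1464
  Σ(broken) = 3643 kJ
Bonds formed (products):
  C=O: 4 × 814 = 3256
  O–H: 4 × 481 = 1924
  Σ(formed) = 5180 kJ
ΔH = Σ(broken) − Σ(formed) = 3643 − 5180 = −1537 kJ
For 4× the reaction as written: 4 × (−1537) = −6148 kJ

ΔH = −6148 kJ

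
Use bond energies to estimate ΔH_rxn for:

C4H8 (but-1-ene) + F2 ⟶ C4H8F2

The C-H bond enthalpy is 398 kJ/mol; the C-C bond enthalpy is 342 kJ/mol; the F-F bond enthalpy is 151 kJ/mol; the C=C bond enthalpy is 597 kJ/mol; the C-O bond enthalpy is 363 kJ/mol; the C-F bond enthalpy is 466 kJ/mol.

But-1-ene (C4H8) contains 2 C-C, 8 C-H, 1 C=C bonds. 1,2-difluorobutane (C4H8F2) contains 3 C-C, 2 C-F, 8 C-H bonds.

Bonds broken (reactants):
  C-C: 2 × 342 = 684
  C-H: 8 × 398 = 3184
  C=C: 1 × 597 = 597
  F-F: 1 × 151 = 151
  Σ(broken) = 4616 kJ
Bonds formed (products):
  C-C: 3 × 342 = 1026
  C-F: 2 × 466 = 932
  C-H: 8 × 398 = 3184
  Σ(formed) = 5142 kJ
ΔH = Σ(broken) − Σ(formed) = 4616 − 5142 = −526 kJ

ΔH ≈ −526 kJ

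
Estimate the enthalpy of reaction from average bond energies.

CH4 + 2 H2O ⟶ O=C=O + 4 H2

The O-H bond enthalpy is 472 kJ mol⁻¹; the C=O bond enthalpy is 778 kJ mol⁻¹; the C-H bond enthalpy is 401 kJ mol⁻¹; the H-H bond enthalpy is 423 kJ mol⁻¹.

ΔH ≈ +244 kJ

Bonds broken (reactants):
  C-H: 4 × 401 = 1604
  O-H: 4 × 472 = 1888
  Σ(broken) = 3492 kJ
Bonds formed (products):
  C=O: 2 × 778 = 1556
  H-H: 4 × 423 = 1692
  Σ(formed) = 3248 kJ
ΔH = Σ(broken) − Σ(formed) = 3492 − 3248 = +244 kJ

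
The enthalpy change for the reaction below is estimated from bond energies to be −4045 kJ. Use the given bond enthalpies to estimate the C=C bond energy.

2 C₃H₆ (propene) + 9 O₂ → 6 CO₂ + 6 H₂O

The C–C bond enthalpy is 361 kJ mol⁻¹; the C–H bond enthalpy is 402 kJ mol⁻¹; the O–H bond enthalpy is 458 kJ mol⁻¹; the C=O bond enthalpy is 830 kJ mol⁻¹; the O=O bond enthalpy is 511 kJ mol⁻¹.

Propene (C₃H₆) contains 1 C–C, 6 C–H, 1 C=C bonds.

Let D be the C=C bond energy.
Σ(broken) = 2×361 + 12×402 + 2×D + 9×511 = 10145 + 2D
Σ(formed) = 12×830 + 12×458 = 15456
ΔH = Σ(broken) − Σ(formed) = (10145 + 2D) − (15456) = −5311 + 2D
Setting this equal to −4045 kJ gives 2D = 1266, so D = 633 kJ/mol.

D(C=C) ≈ 633 kJ/mol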